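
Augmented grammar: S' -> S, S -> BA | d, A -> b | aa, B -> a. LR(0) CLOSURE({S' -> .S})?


Start: S' -> .S
For each item with dot before a nonterminal B, add B -> .γ for every B-production
Closure: [S' -> .S, S -> .BA, S -> .d, B -> .a]


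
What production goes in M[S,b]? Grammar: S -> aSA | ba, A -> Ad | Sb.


For [S, b]: 'b' ∈ FIRST(ba)
Entry: S -> ba


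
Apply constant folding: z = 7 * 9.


7 * 9 = 63 at compile time
Optimized: z = 63


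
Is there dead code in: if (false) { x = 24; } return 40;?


condition is constant false, so the whole block is unreachable
Dead: 'if (false) { x = 24; }'


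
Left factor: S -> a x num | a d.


Common prefix: 'a'
Factored: S -> a S', S' -> x num | d


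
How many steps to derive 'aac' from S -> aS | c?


Derivation: S => aS => aaS => aac
Steps: 3


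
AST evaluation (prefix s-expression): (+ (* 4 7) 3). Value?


Evaluate inner: (* 4 7) = 28
Evaluate root: (+ 28 3) = 31
Result: 31


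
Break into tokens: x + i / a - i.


Scan left to right, longest-match per lexeme
Tokens: ID(x), OP(+), ID(i), OP(/), ID(a), OP(-), ID(i)


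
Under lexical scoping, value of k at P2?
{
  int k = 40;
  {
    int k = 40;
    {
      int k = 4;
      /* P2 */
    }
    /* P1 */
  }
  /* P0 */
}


k declared in the same block as P2
k = 4


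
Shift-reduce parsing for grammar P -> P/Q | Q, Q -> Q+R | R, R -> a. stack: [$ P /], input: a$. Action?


no handle ('P/' is not any RHS); shift 'a'
Action: shift


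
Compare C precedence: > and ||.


'>' is relational (level 7); '||' is logical OR (level 1)
Higher level binds tighter
'>' has higher precedence than '||'


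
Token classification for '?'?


Pattern: operator symbol
Type: OPERATOR


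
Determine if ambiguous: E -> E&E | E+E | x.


'x&x+x' has two parse trees (no precedence encoded between & and +)
Ambiguous


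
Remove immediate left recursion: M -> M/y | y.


Left-recursive alternatives: M/y; non-recursive: y
Introduce M': M -> yM', M' -> /yM' | ε


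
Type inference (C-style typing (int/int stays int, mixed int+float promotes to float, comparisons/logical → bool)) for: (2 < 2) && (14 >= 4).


Operand types: bool && bool
Rule: logical operators take bool operands and yield bool
Result type: bool


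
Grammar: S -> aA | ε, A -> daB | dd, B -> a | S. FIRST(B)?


Per alternative of B: FIRST(a) = {a}; FIRST(S) = {a, ε}
FIRST(B) = {a, ε}


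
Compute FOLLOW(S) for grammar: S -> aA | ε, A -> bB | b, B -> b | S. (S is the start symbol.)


$ ∈ FOLLOW(S). For each A -> αBβ: add FIRST(β)\{ε} to FOLLOW(B); if β nullable, add FOLLOW(A).
FOLLOW(S) = {$}


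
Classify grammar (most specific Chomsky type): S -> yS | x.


Right-linear: every RHS is a terminal or a terminal followed by one nonterminal
Classification: Type 3 (Regular)


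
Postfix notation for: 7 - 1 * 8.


* has higher precedence, evaluate 1*8 first
Postfix: 7 1 8 * -


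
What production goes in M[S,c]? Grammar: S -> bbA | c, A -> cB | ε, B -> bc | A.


For [S, c]: 'c' ∈ FIRST(c)
Entry: S -> c


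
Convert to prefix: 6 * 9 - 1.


left-to-right (same/higher precedence on left): tree is (- (* 6 9) 1)
Prefix: - * 6 9 1


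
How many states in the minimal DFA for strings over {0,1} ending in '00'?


Track the longest suffix of input matching a prefix of '00': 3 classes (prefixes of length 0..2)
Minimal DFA: 3 states


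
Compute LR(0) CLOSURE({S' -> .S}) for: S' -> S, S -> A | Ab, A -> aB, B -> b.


Start: S' -> .S
For each item with dot before a nonterminal B, add B -> .γ for every B-production
Closure: [S' -> .S, S -> .A, S -> .Ab, A -> .aB]


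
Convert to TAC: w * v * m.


Break into single-operator statements:
t1 = w * v
t2 = t1 * m


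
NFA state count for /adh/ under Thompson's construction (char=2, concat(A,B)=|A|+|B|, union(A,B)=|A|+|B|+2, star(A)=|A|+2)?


Syntax tree has 3 char leaf(s), 0 union(s), 0 star(s)
chars contribute 3×2 = 6; each union adds +2; each star adds +2
Total: 6 + 0 + 0 = 6 states


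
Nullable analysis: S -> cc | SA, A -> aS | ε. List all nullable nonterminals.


A nonterminal is nullable iff some alternative derives ε (directly, or every symbol in it is nullable)
Nullable: {A}


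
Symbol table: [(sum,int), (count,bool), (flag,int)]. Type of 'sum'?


Lookup 'sum' → type int


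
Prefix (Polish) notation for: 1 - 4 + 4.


left-to-right (same/higher precedence on left): tree is (+ (- 1 4) 4)
Prefix: + - 1 4 4


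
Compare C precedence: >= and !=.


'>=' is relational (level 7); '!=' is equality (level 6)
Higher level binds tighter
'>=' has higher precedence than '!='


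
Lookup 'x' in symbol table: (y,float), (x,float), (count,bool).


Lookup 'x' → type float


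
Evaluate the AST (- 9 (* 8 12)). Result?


Evaluate inner: (* 8 12) = 96
Evaluate root: (- 9 96) = -87
Result: -87


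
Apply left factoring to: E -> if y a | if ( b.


Common prefix: 'if'
Factored: E -> if E', E' -> y a | ( b


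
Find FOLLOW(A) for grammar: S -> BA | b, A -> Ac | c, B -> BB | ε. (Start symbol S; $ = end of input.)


$ ∈ FOLLOW(S). For each A -> αBβ: add FIRST(β)\{ε} to FOLLOW(B); if β nullable, add FOLLOW(A).
FOLLOW(A) = {$, c}


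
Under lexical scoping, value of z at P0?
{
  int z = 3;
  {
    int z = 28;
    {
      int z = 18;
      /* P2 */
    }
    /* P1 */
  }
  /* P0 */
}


z declared in the same block as P0
z = 3


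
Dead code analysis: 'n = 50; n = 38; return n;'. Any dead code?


first assignment to n is overwritten before any read
Dead: 'n = 50'


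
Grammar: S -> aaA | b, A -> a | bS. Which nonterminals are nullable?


A nonterminal is nullable iff some alternative derives ε (directly, or every symbol in it is nullable)
Nullable: {}


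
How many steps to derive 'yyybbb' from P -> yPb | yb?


Derivation: P => yPb => yyPbb => yyybbb
Steps: 3


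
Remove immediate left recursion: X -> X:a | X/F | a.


Left-recursive alternatives: X:a, X/F; non-recursive: a
Introduce X': X -> aX', X' -> :aX' | /FX' | ε


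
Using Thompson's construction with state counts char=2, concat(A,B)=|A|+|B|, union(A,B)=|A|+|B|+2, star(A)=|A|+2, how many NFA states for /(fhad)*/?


Syntax tree has 4 char leaf(s), 0 union(s), 1 star(s)
chars contribute 4×2 = 8; each union adds +2; each star adds +2
Total: 8 + 0 + 2 = 10 states


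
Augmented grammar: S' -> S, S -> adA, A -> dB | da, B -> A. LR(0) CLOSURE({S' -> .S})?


Start: S' -> .S
For each item with dot before a nonterminal B, add B -> .γ for every B-production
Closure: [S' -> .S, S -> .adA]


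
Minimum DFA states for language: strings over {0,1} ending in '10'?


Track the longest suffix of input matching a prefix of '10': 3 classes (prefixes of length 0..2)
Minimal DFA: 3 states


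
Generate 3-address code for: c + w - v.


Break into single-operator statements:
t1 = c + w
t2 = t1 - v


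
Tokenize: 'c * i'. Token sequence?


Scan left to right, longest-match per lexeme
Tokens: ID(c), OP(*), ID(i)


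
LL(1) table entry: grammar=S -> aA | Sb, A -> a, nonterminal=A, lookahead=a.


For [A, a]: 'a' ∈ FIRST(a)
Entry: A -> a


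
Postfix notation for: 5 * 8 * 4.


Left to right (same or higher precedence on left)
Postfix: 5 8 * 4 *


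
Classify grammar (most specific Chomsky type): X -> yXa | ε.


Single nonterminal LHS, but y^n a^n is not regular
Classification: Type 2 (Context-Free)


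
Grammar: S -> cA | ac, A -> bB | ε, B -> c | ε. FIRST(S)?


Per alternative of S: FIRST(cA) = {c}; FIRST(ac) = {a}
FIRST(S) = {a, c}


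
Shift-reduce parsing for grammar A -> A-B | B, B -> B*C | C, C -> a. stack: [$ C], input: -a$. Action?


'C' (not preceded by B*) is the handle for B -> C
Action: reduce (B -> C)


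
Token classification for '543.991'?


Pattern: digits with a decimal point
Type: FLOAT_LITERAL


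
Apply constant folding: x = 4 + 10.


4 + 10 = 14 at compile time
Optimized: x = 14


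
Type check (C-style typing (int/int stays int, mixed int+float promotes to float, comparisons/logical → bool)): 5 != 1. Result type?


Operand types: int != int
Rule: comparison yields bool
Result type: bool


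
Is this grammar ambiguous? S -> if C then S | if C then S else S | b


dangling else: 'if C then if C then b else b' parses two ways
Ambiguous


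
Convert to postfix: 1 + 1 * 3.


* has higher precedence, evaluate 1*3 first
Postfix: 1 1 3 * +


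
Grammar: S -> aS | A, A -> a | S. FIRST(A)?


Per alternative of A: FIRST(a) = {a}; FIRST(S) = {a}
FIRST(A) = {a}


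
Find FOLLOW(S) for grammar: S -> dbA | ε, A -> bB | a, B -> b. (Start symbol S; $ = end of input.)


$ ∈ FOLLOW(S). For each A -> αBβ: add FIRST(β)\{ε} to FOLLOW(B); if β nullable, add FOLLOW(A).
FOLLOW(S) = {$}


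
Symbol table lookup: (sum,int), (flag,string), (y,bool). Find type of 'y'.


Lookup 'y' → type bool


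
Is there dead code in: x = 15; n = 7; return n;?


x is assigned but never read
Dead: 'x = 15'


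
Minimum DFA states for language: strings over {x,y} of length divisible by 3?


Track length mod 3: states 0..2, accept at 0
Minimal DFA: 3 states


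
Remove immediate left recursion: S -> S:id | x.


Left-recursive alternatives: S:id; non-recursive: x
Introduce S': S -> xS', S' -> :idS' | ε


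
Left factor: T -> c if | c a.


Common prefix: 'c'
Factored: T -> c T', T' -> if | a


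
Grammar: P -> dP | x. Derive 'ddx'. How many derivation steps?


Derivation: P => dP => ddP => ddx
Steps: 3


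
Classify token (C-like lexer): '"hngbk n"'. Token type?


Pattern: double-quoted sequence
Type: STRING_LITERAL


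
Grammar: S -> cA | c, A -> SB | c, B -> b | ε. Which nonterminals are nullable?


A nonterminal is nullable iff some alternative derives ε (directly, or every symbol in it is nullable)
Nullable: {B}


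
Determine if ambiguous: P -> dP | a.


right-linear, alternatives start with distinct terminals 'd' vs 'a': unique leftmost derivation
Unambiguous


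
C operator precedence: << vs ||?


'<<' is shift (level 8); '||' is logical OR (level 1)
Higher level binds tighter
'<<' has higher precedence than '||'


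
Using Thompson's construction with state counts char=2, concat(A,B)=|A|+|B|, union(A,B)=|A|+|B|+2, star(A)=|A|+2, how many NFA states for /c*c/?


Syntax tree has 2 char leaf(s), 0 union(s), 1 star(s)
chars contribute 2×2 = 4; each union adds +2; each star adds +2
Total: 4 + 0 + 2 = 6 states


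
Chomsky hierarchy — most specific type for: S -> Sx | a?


Left-linear: every RHS is a terminal or one nonterminal followed by a terminal
Classification: Type 3 (Regular)


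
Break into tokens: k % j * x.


Scan left to right, longest-match per lexeme
Tokens: ID(k), OP(%), ID(j), OP(*), ID(x)


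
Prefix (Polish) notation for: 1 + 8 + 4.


left-to-right (same/higher precedence on left): tree is (+ (+ 1 8) 4)
Prefix: + + 1 8 4


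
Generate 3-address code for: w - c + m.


Break into single-operator statements:
t1 = w - c
t2 = t1 + m


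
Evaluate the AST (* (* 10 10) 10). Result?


Evaluate inner: (* 10 10) = 100
Evaluate root: (* 100 10) = 1000
Result: 1000


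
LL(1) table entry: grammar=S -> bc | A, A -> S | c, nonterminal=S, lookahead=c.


For [S, c]: 'c' ∈ FIRST(A)
Entry: S -> A


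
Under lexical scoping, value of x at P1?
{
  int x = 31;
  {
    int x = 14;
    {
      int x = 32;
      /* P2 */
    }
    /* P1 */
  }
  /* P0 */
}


x declared in the same block as P1
x = 14


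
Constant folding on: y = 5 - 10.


5 - 10 = -5 at compile time
Optimized: y = -5


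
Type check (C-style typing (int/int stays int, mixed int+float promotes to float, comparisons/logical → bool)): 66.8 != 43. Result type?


Operand types: float != int
Rule: comparison yields bool
Result type: bool


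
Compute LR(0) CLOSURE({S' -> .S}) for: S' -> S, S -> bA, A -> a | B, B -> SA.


Start: S' -> .S
For each item with dot before a nonterminal B, add B -> .γ for every B-production
Closure: [S' -> .S, S -> .bA]


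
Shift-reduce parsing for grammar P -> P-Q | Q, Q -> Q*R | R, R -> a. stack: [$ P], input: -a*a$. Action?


shift '-' to continue P -> P-Q
Action: shift


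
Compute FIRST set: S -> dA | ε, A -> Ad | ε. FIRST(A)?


Per alternative of A: FIRST(Ad) = {d}; FIRST(ε) = {ε}
FIRST(A) = {d, ε}


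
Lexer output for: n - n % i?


Scan left to right, longest-match per lexeme
Tokens: ID(n), OP(-), ID(n), OP(%), ID(i)


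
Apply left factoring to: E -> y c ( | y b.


Common prefix: 'y'
Factored: E -> y E', E' -> c ( | b


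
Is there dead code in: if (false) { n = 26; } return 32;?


condition is constant false, so the whole block is unreachable
Dead: 'if (false) { n = 26; }'


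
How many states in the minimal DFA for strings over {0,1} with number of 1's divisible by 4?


Track (count of 1) mod 4: states 0..3, accept at 0
Minimal DFA: 4 states


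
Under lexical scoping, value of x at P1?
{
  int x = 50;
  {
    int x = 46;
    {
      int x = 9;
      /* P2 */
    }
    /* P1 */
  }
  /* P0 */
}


x declared in the same block as P1
x = 46


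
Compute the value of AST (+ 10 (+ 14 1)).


Evaluate inner: (+ 14 1) = 15
Evaluate root: (+ 10 15) = 25
Result: 25


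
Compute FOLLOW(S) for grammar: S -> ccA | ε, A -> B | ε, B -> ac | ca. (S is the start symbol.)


$ ∈ FOLLOW(S). For each A -> αBβ: add FIRST(β)\{ε} to FOLLOW(B); if β nullable, add FOLLOW(A).
FOLLOW(S) = {$}


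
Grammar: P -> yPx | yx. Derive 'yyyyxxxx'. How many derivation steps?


Derivation: P => yPx => yyPxx => yyyPxxx => yyyyxxxx
Steps: 4


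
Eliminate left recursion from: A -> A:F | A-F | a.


Left-recursive alternatives: A:F, A-F; non-recursive: a
Introduce A': A -> aA', A' -> :FA' | -FA' | ε


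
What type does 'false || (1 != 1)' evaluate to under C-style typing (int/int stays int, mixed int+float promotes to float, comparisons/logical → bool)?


Operand types: bool || bool
Rule: logical operators take bool operands and yield bool
Result type: bool


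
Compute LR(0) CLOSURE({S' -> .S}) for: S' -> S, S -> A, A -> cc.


Start: S' -> .S
For each item with dot before a nonterminal B, add B -> .γ for every B-production
Closure: [S' -> .S, S -> .A, A -> .cc]


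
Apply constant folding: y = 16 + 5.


16 + 5 = 21 at compile time
Optimized: y = 21


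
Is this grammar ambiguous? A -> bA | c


right-linear, alternatives start with distinct terminals 'b' vs 'c': unique leftmost derivation
Unambiguous


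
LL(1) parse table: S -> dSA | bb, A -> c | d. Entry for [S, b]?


For [S, b]: 'b' ∈ FIRST(bb)
Entry: S -> bb


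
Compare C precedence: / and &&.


'/' is multiplicative (level 10); '&&' is logical AND (level 2)
Higher level binds tighter
'/' has higher precedence than '&&'


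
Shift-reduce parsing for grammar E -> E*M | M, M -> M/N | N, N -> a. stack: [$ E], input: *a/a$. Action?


shift '*' to continue E -> E*M
Action: shift


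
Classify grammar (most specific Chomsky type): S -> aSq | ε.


Single nonterminal LHS, but a^n q^n is not regular
Classification: Type 2 (Context-Free)


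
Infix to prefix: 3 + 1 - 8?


left-to-right (same/higher precedence on left): tree is (- (+ 3 1) 8)
Prefix: - + 3 1 8


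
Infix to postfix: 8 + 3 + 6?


Left to right (same or higher precedence on left)
Postfix: 8 3 + 6 +


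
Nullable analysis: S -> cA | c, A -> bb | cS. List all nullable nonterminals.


A nonterminal is nullable iff some alternative derives ε (directly, or every symbol in it is nullable)
Nullable: {}


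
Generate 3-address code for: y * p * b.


Break into single-operator statements:
t1 = y * p
t2 = t1 * b


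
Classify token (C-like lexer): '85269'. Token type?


Pattern: digits only
Type: INTEGER_LITERAL


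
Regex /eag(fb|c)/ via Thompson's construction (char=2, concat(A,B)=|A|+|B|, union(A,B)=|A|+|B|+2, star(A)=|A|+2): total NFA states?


Syntax tree has 6 char leaf(s), 1 union(s), 0 star(s)
chars contribute 6×2 = 12; each union adds +2; each star adds +2
Total: 12 + 2 + 0 = 14 states


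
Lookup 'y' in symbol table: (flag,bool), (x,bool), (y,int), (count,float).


Lookup 'y' → type int


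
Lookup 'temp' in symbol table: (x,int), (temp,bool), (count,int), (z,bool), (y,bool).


Lookup 'temp' → type bool


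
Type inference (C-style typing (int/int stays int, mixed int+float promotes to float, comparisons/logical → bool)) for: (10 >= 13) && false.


Operand types: bool && bool
Rule: logical operators take bool operands and yield bool
Result type: bool


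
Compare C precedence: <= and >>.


'>>' is shift (level 8); '<=' is relational (level 7)
Higher level binds tighter
'>>' has higher precedence than '<='


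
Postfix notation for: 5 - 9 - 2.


Left to right (same or higher precedence on left)
Postfix: 5 9 - 2 -


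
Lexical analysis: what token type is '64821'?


Pattern: digits only
Type: INTEGER_LITERAL


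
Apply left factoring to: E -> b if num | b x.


Common prefix: 'b'
Factored: E -> b E', E' -> if num | x


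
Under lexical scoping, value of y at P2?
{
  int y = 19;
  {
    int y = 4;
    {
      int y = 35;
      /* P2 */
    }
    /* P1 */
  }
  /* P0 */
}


y declared in the same block as P2
y = 35


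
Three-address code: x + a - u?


Break into single-operator statements:
t1 = x + a
t2 = t1 - u


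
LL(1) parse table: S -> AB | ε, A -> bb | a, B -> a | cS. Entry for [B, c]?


For [B, c]: 'c' ∈ FIRST(cS)
Entry: B -> cS


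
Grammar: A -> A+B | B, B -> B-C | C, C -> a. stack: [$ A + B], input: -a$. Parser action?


'-' can extend B; shift to build B -> B-C
Action: shift


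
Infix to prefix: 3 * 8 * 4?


left-to-right (same/higher precedence on left): tree is (* (* 3 8) 4)
Prefix: * * 3 8 4


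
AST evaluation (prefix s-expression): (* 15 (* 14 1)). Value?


Evaluate inner: (* 14 1) = 14
Evaluate root: (* 15 14) = 210
Result: 210


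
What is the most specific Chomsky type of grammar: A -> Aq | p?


Left-linear: every RHS is a terminal or one nonterminal followed by a terminal
Classification: Type 3 (Regular)


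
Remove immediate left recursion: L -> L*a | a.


Left-recursive alternatives: L*a; non-recursive: a
Introduce L': L -> aL', L' -> *aL' | ε


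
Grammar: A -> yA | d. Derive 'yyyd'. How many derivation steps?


Derivation: A => yA => yyA => yyyA => yyyd
Steps: 4


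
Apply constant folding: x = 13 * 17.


13 * 17 = 221 at compile time
Optimized: x = 221


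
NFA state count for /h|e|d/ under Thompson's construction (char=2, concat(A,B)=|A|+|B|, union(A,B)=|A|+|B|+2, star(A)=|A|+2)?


Syntax tree has 3 char leaf(s), 2 union(s), 0 star(s)
chars contribute 3×2 = 6; each union adds +2; each star adds +2
Total: 6 + 4 + 0 = 10 states


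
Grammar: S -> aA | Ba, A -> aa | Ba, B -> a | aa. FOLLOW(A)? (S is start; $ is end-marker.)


$ ∈ FOLLOW(S). For each A -> αBβ: add FIRST(β)\{ε} to FOLLOW(B); if β nullable, add FOLLOW(A).
FOLLOW(A) = {$}


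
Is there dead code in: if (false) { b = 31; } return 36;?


condition is constant false, so the whole block is unreachable
Dead: 'if (false) { b = 31; }'


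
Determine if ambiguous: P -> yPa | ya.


balanced y^n…a^n: each string has a unique parse
Unambiguous


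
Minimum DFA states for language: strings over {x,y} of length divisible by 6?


Track length mod 6: states 0..5, accept at 0
Minimal DFA: 6 states


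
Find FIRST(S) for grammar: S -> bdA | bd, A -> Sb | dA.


Per alternative of S: FIRST(bdA) = {b}; FIRST(bd) = {b}
FIRST(S) = {b}


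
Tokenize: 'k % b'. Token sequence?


Scan left to right, longest-match per lexeme
Tokens: ID(k), OP(%), ID(b)


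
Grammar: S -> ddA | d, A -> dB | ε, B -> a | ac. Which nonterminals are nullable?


A nonterminal is nullable iff some alternative derives ε (directly, or every symbol in it is nullable)
Nullable: {A}


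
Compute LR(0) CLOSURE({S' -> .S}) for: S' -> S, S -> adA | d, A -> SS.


Start: S' -> .S
For each item with dot before a nonterminal B, add B -> .γ for every B-production
Closure: [S' -> .S, S -> .adA, S -> .d]


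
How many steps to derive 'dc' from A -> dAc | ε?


Derivation: A => dAc => dc
Steps: 2


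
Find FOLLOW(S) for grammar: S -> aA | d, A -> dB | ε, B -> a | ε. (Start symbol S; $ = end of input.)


$ ∈ FOLLOW(S). For each A -> αBβ: add FIRST(β)\{ε} to FOLLOW(B); if β nullable, add FOLLOW(A).
FOLLOW(S) = {$}


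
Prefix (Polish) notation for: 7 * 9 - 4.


left-to-right (same/higher precedence on left): tree is (- (* 7 9) 4)
Prefix: - * 7 9 4


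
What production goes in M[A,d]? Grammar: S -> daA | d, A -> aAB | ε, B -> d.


For [A, d]: ε is nullable and 'd' ∈ FOLLOW(A)
Entry: A -> ε


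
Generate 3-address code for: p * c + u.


Break into single-operator statements:
t1 = p * c
t2 = t1 + u


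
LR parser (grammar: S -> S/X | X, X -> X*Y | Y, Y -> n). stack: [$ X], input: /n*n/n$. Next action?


lookahead ∉ {*} so X won't extend; reduce S -> X
Action: reduce (S -> X)


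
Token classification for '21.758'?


Pattern: digits with a decimal point
Type: FLOAT_LITERAL


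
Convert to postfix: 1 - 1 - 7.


Left to right (same or higher precedence on left)
Postfix: 1 1 - 7 -


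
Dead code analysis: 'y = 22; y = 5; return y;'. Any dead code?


first assignment to y is overwritten before any read
Dead: 'y = 22'


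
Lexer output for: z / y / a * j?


Scan left to right, longest-match per lexeme
Tokens: ID(z), OP(/), ID(y), OP(/), ID(a), OP(*), ID(j)


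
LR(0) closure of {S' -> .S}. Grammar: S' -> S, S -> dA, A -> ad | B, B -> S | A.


Start: S' -> .S
For each item with dot before a nonterminal B, add B -> .γ for every B-production
Closure: [S' -> .S, S -> .dA]


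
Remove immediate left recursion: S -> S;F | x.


Left-recursive alternatives: S;F; non-recursive: x
Introduce S': S -> xS', S' -> ;FS' | ε


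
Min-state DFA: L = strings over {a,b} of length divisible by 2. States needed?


Track length mod 2: states 0..1, accept at 0
Minimal DFA: 2 states


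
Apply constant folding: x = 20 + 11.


20 + 11 = 31 at compile time
Optimized: x = 31


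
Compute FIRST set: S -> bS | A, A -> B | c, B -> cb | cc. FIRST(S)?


Per alternative of S: FIRST(bS) = {b}; FIRST(A) = {c}
FIRST(S) = {b, c}


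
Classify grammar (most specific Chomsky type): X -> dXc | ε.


Single nonterminal LHS, but d^n c^n is not regular
Classification: Type 2 (Context-Free)


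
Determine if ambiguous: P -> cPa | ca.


balanced c^n…a^n: each string has a unique parse
Unambiguous


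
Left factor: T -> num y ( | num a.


Common prefix: 'num'
Factored: T -> num T', T' -> y ( | a


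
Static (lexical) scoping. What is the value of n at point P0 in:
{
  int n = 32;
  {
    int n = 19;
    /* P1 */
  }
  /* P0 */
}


n declared in the same block as P0
n = 32


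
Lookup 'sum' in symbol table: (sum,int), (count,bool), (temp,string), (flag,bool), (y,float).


Lookup 'sum' → type int


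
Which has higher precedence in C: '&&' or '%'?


'%' is multiplicative (level 10); '&&' is logical AND (level 2)
Higher level binds tighter
'%' has higher precedence than '&&'


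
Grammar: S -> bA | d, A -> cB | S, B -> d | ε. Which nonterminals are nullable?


A nonterminal is nullable iff some alternative derives ε (directly, or every symbol in it is nullable)
Nullable: {B}


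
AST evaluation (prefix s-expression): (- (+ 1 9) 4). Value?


Evaluate inner: (+ 1 9) = 10
Evaluate root: (- 10 4) = 6
Result: 6


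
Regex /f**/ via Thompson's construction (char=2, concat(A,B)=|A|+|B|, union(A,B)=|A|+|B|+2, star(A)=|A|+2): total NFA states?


Syntax tree has 1 char leaf(s), 0 union(s), 2 star(s)
chars contribute 1×2 = 2; each union adds +2; each star adds +2
Total: 2 + 0 + 4 = 6 states


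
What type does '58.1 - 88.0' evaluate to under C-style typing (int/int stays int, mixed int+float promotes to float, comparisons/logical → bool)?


Operand types: float - float
Rule: mixed int/float promotes to float; int/int stays int
Result type: float


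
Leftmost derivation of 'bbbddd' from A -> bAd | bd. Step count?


Derivation: A => bAd => bbAdd => bbbddd
Steps: 3


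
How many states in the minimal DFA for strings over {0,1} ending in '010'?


Track the longest suffix of input matching a prefix of '010': 4 classes (prefixes of length 0..3)
Minimal DFA: 4 states


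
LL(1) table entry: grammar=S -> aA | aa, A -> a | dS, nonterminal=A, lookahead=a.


For [A, a]: 'a' ∈ FIRST(a)
Entry: A -> a


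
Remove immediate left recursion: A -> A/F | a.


Left-recursive alternatives: A/F; non-recursive: a
Introduce A': A -> aA', A' -> /FA' | ε


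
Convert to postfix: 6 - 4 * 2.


* has higher precedence, evaluate 4*2 first
Postfix: 6 4 2 * -


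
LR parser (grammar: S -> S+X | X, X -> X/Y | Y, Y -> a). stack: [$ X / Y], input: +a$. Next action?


handle 'X/Y' on top
Action: reduce (X -> X/Y)


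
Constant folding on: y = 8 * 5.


8 * 5 = 40 at compile time
Optimized: y = 40


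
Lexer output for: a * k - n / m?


Scan left to right, longest-match per lexeme
Tokens: ID(a), OP(*), ID(k), OP(-), ID(n), OP(/), ID(m)


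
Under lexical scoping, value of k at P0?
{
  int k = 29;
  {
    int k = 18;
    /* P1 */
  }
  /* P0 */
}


k declared in the same block as P0
k = 29


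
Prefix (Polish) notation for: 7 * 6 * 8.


left-to-right (same/higher precedence on left): tree is (* (* 7 6) 8)
Prefix: * * 7 6 8


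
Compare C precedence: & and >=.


'>=' is relational (level 7); '&' is bitwise AND (level 5)
Higher level binds tighter
'>=' has higher precedence than '&'


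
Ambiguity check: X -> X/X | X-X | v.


'v/v-v' has two parse trees (no precedence encoded between / and -)
Ambiguous


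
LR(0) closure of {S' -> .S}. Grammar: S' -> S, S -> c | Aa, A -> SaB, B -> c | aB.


Start: S' -> .S
For each item with dot before a nonterminal B, add B -> .γ for every B-production
Closure: [S' -> .S, S -> .c, S -> .Aa, A -> .SaB]


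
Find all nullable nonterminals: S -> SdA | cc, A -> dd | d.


A nonterminal is nullable iff some alternative derives ε (directly, or every symbol in it is nullable)
Nullable: {}


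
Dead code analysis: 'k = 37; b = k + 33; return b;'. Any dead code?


k is read by b's definition; b is returned
No dead code


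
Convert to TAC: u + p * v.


Break into single-operator statements:
t1 = p * v
t2 = u + t1


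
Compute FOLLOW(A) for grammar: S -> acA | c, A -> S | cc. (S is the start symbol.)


$ ∈ FOLLOW(S). For each A -> αBβ: add FIRST(β)\{ε} to FOLLOW(B); if β nullable, add FOLLOW(A).
FOLLOW(A) = {$}


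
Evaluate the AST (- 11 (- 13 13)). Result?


Evaluate inner: (- 13 13) = 0
Evaluate root: (- 11 0) = 11
Result: 11


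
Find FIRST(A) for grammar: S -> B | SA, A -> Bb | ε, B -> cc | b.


Per alternative of A: FIRST(Bb) = {b, c}; FIRST(ε) = {ε}
FIRST(A) = {b, c, ε}


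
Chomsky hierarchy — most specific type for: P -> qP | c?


Right-linear: every RHS is a terminal or a terminal followed by one nonterminal
Classification: Type 3 (Regular)


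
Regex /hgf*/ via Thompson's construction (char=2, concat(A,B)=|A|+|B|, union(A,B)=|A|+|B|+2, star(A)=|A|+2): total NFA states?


Syntax tree has 3 char leaf(s), 0 union(s), 1 star(s)
chars contribute 3×2 = 6; each union adds +2; each star adds +2
Total: 6 + 0 + 2 = 8 states


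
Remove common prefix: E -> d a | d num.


Common prefix: 'd'
Factored: E -> d E', E' -> a | num


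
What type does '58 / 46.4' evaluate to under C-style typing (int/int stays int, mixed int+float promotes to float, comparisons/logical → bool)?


Operand types: int / float
Rule: mixed int/float promotes to float; int/int stays int
Result type: float


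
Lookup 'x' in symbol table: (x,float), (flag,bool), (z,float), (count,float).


Lookup 'x' → type float


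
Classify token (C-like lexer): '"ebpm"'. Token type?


Pattern: double-quoted sequence
Type: STRING_LITERAL


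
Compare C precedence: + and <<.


'+' is additive (level 9); '<<' is shift (level 8)
Higher level binds tighter
'+' has higher precedence than '<<'


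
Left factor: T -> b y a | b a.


Common prefix: 'b'
Factored: T -> b T', T' -> y a | a


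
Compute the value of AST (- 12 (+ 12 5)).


Evaluate inner: (+ 12 5) = 17
Evaluate root: (- 12 17) = -5
Result: -5


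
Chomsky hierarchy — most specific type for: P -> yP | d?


Right-linear: every RHS is a terminal or a terminal followed by one nonterminal
Classification: Type 3 (Regular)


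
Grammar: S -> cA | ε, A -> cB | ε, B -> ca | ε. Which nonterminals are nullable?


A nonterminal is nullable iff some alternative derives ε (directly, or every symbol in it is nullable)
Nullable: {A, B, S}


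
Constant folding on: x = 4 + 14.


4 + 14 = 18 at compile time
Optimized: x = 18


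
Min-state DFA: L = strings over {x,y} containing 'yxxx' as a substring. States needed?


KMP-style automaton: 4 progress states + 1 absorbing accept = 5
Minimal DFA: 5 states


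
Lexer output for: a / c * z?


Scan left to right, longest-match per lexeme
Tokens: ID(a), OP(/), ID(c), OP(*), ID(z)


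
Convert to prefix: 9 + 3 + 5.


left-to-right (same/higher precedence on left): tree is (+ (+ 9 3) 5)
Prefix: + + 9 3 5


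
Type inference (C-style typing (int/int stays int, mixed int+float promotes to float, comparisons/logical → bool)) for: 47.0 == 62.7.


Operand types: float == float
Rule: comparison yields bool
Result type: bool


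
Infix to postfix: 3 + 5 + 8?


Left to right (same or higher precedence on left)
Postfix: 3 5 + 8 +


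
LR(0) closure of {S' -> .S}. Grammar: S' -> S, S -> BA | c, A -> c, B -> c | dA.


Start: S' -> .S
For each item with dot before a nonterminal B, add B -> .γ for every B-production
Closure: [S' -> .S, S -> .BA, S -> .c, B -> .c, B -> .dA]


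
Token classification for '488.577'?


Pattern: digits with a decimal point
Type: FLOAT_LITERAL


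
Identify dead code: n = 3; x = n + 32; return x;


n is read by x's definition; x is returned
No dead code


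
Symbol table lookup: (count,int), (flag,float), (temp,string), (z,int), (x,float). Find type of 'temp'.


Lookup 'temp' → type string


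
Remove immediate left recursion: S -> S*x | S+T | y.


Left-recursive alternatives: S*x, S+T; non-recursive: y
Introduce S': S -> yS', S' -> *xS' | +TS' | ε


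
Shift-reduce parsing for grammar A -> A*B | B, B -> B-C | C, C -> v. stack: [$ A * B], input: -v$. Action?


'-' can extend B; shift to build B -> B-C
Action: shift


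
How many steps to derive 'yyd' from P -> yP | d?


Derivation: P => yP => yyP => yyd
Steps: 3


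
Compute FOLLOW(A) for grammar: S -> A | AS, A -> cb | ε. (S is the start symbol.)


$ ∈ FOLLOW(S). For each A -> αBβ: add FIRST(β)\{ε} to FOLLOW(B); if β nullable, add FOLLOW(A).
FOLLOW(A) = {$, c}


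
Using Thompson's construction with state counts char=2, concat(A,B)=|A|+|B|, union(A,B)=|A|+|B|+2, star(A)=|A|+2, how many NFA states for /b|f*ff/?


Syntax tree has 4 char leaf(s), 1 union(s), 1 star(s)
chars contribute 4×2 = 8; each union adds +2; each star adds +2
Total: 8 + 2 + 2 = 12 states


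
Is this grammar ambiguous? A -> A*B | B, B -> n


precedence layered via separate nonterminal B: deterministic
Unambiguous


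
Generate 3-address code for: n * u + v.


Break into single-operator statements:
t1 = n * u
t2 = t1 + v


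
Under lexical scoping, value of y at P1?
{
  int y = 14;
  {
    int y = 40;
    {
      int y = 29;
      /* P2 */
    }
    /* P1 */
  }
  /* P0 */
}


y declared in the same block as P1
y = 40


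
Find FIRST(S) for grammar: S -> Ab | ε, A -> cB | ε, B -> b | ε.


Per alternative of S: FIRST(Ab) = {b, c}; FIRST(ε) = {ε}
FIRST(S) = {b, c, ε}


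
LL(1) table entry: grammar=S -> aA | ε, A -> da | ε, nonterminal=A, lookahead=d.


For [A, d]: 'd' ∈ FIRST(da)
Entry: A -> da


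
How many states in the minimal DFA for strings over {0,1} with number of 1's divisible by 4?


Track (count of 1) mod 4: states 0..3, accept at 0
Minimal DFA: 4 states


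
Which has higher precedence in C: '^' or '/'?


'/' is multiplicative (level 10); '^' is bitwise XOR (level 4)
Higher level binds tighter
'/' has higher precedence than '^'


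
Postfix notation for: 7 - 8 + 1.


Left to right (same or higher precedence on left)
Postfix: 7 8 - 1 +


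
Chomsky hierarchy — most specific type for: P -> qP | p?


Right-linear: every RHS is a terminal or a terminal followed by one nonterminal
Classification: Type 3 (Regular)


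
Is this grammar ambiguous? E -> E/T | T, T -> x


precedence layered via separate nonterminal T: deterministic
Unambiguous


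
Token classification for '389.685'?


Pattern: digits with a decimal point
Type: FLOAT_LITERAL


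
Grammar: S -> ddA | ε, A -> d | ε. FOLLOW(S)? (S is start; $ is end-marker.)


$ ∈ FOLLOW(S). For each A -> αBβ: add FIRST(β)\{ε} to FOLLOW(B); if β nullable, add FOLLOW(A).
FOLLOW(S) = {$}


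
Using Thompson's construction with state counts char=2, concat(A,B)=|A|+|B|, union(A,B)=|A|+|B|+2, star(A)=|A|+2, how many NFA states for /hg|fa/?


Syntax tree has 4 char leaf(s), 1 union(s), 0 star(s)
chars contribute 4×2 = 8; each union adds +2; each star adds +2
Total: 8 + 2 + 0 = 10 states


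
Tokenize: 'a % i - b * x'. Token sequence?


Scan left to right, longest-match per lexeme
Tokens: ID(a), OP(%), ID(i), OP(-), ID(b), OP(*), ID(x)


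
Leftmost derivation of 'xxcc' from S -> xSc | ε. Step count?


Derivation: S => xSc => xxScc => xxcc
Steps: 3


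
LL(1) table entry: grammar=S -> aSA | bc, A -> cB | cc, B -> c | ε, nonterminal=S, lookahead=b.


For [S, b]: 'b' ∈ FIRST(bc)
Entry: S -> bc


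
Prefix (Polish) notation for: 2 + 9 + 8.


left-to-right (same/higher precedence on left): tree is (+ (+ 2 9) 8)
Prefix: + + 2 9 8


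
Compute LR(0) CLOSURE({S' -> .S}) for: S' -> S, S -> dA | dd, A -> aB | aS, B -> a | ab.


Start: S' -> .S
For each item with dot before a nonterminal B, add B -> .γ for every B-production
Closure: [S' -> .S, S -> .dA, S -> .dd]


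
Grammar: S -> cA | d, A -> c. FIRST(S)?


Per alternative of S: FIRST(cA) = {c}; FIRST(d) = {d}
FIRST(S) = {c, d}


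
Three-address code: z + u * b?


Break into single-operator statements:
t1 = u * b
t2 = z + t1


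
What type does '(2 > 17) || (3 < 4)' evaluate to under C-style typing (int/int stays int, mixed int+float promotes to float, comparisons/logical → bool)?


Operand types: bool || bool
Rule: logical operators take bool operands and yield bool
Result type: bool


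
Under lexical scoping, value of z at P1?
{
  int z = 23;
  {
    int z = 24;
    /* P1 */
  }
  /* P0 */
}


z declared in the same block as P1
z = 24


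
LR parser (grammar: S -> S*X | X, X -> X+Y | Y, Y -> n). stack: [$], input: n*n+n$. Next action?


no handle on stack; shift 'n'
Action: shift


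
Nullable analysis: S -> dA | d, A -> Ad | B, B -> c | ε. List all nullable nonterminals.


A nonterminal is nullable iff some alternative derives ε (directly, or every symbol in it is nullable)
Nullable: {A, B}


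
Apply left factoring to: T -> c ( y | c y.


Common prefix: 'c'
Factored: T -> c T', T' -> ( y | y


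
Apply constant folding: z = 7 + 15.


7 + 15 = 22 at compile time
Optimized: z = 22


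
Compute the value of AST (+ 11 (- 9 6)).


Evaluate inner: (- 9 6) = 3
Evaluate root: (+ 11 3) = 14
Result: 14


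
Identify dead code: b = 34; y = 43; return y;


b is assigned but never read
Dead: 'b = 34'


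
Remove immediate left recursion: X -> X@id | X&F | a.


Left-recursive alternatives: X@id, X&F; non-recursive: a
Introduce X': X -> aX', X' -> @idX' | &FX' | ε


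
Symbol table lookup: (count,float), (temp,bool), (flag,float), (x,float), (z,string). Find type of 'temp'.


Lookup 'temp' → type bool


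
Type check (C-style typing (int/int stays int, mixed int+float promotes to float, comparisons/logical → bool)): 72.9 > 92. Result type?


Operand types: float > int
Rule: comparison yields bool
Result type: bool


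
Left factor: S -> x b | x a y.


Common prefix: 'x'
Factored: S -> x S', S' -> b | a y


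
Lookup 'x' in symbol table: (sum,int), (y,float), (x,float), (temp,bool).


Lookup 'x' → type float


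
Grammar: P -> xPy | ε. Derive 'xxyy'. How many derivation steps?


Derivation: P => xPy => xxPyy => xxyy
Steps: 3


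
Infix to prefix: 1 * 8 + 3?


left-to-right (same/higher precedence on left): tree is (+ (* 1 8) 3)
Prefix: + * 1 8 3


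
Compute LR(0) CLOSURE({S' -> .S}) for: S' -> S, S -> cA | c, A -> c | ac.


Start: S' -> .S
For each item with dot before a nonterminal B, add B -> .γ for every B-production
Closure: [S' -> .S, S -> .cA, S -> .c]


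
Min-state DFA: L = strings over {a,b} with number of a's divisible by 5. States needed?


Track (count of a) mod 5: states 0..4, accept at 0
Minimal DFA: 5 states


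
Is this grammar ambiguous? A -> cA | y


right-linear, alternatives start with distinct terminals 'c' vs 'y': unique leftmost derivation
Unambiguous


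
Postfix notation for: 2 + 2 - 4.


Left to right (same or higher precedence on left)
Postfix: 2 2 + 4 -


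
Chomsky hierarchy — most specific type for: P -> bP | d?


Right-linear: every RHS is a terminal or a terminal followed by one nonterminal
Classification: Type 3 (Regular)


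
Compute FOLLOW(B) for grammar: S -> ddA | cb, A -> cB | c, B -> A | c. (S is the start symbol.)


$ ∈ FOLLOW(S). For each A -> αBβ: add FIRST(β)\{ε} to FOLLOW(B); if β nullable, add FOLLOW(A).
FOLLOW(B) = {$}


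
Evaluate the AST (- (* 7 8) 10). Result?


Evaluate inner: (* 7 8) = 56
Evaluate root: (- 56 10) = 46
Result: 46


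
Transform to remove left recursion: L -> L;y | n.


Left-recursive alternatives: L;y; non-recursive: n
Introduce L': L -> nL', L' -> ;yL' | ε


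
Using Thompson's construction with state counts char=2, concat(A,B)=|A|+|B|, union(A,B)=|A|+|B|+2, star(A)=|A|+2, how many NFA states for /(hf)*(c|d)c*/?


Syntax tree has 5 char leaf(s), 1 union(s), 2 star(s)
chars contribute 5×2 = 10; each union adds +2; each star adds +2
Total: 10 + 2 + 4 = 16 states


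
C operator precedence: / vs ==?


'/' is multiplicative (level 10); '==' is equality (level 6)
Higher level binds tighter
'/' has higher precedence than '=='


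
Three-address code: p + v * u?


Break into single-operator statements:
t1 = v * u
t2 = p + t1


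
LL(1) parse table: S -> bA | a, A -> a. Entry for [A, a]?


For [A, a]: 'a' ∈ FIRST(a)
Entry: A -> a


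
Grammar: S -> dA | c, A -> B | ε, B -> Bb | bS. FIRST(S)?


Per alternative of S: FIRST(dA) = {d}; FIRST(c) = {c}
FIRST(S) = {c, d}
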